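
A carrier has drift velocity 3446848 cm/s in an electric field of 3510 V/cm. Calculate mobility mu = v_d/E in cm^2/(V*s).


Step 1: mu = v_d / E
Step 2: mu = 3446848 / 3510
Step 3: mu = 982.01 cm^2/(V*s)

982.01


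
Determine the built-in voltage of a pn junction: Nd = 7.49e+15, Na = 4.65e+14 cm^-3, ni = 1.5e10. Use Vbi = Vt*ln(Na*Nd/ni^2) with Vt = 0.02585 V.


Step 1: Compute Na*Nd/ni^2 = 4.65e+14 * 7.49e+15 / (1.5e10)^2 = 1.5479e+10
Step 2: ln(1.5479e+10) = 23.4628
Step 3: Vbi = 0.02585 * 23.4628 = 0.607 V

0.607


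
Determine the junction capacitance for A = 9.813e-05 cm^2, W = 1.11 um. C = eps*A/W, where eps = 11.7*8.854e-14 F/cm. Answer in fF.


Step 1: eps_Si = 11.7 * 8.854e-14 = 1.035918e-12 F/cm
Step 2: W in cm = 1.11 * 1e-4 = 1.11e-04 cm
Step 3: C = 1.035918e-12 * 9.813e-05 / 1.11e-04 = 9.158075e-13 F
Step 4: C = 915.81 fF

915.81


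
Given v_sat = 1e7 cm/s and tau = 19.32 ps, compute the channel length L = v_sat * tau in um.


Step 1: tau in seconds = 19.32 ps * 1e-12 = 1.9320e-11 s
Step 2: L = v_sat * tau = 1e7 * 1.9320e-11 = 1.9320e-04 cm
Step 3: L in um = 1.9320e-04 * 1e4 = 1.932 um

1.932


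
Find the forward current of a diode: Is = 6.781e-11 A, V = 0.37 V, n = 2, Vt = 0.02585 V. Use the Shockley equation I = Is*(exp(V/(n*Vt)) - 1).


Step 1: V/(n*Vt) = 0.37/(2*0.02585) = 7.1567
Step 2: exp(7.1567) = 1.2827e+03
Step 3: I = 6.781e-11 * (1.2827e+03 - 1) = 8.69e-08 A

8.69e-08


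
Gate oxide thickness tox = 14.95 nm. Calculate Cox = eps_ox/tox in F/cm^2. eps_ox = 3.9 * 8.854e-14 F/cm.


Step 1: eps_ox = 3.9 * 8.854e-14 = 3.45306e-13 F/cm
Step 2: tox in cm = 14.95 nm * 1e-7 = 1.4950e-06 cm
Step 3: Cox = 3.45306e-13 / 1.4950e-06 = 2.31e-07 F/cm^2

2.31e-07


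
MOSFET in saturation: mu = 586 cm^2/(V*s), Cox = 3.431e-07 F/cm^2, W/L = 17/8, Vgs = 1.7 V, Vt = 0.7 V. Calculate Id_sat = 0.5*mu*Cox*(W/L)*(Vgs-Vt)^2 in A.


Step 1: Overdrive voltage Vov = Vgs - Vt = 1.7 - 0.7 = 1.0 V
Step 2: W/L = 17/8 = 2.125
Step 3: Id = 0.5 * 586 * 3.431e-07 * 2.125 * 1.0^2
Step 4: Id = 2.14e-04 A

2.14e-04


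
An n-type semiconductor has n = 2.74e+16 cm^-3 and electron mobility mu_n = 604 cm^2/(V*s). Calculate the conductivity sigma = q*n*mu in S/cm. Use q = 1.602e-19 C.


Step 1: sigma = q * n * mu
Step 2: sigma = 1.602e-19 * 2.74e+16 * 604
Step 3: sigma = 2.651e+00 S/cm

2.651e+00


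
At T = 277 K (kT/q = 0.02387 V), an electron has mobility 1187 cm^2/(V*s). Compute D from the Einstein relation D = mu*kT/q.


Step 1: D = mu * (kT/q)
Step 2: D = 1187 * 0.02387
Step 3: D = 28.33 cm^2/s

28.33


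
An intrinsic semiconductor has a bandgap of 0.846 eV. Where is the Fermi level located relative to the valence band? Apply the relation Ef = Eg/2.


Step 1: For an intrinsic semiconductor, the Fermi level sits at midgap.
Step 2: Ef = Eg / 2 = 0.846 / 2 = 0.423 eV

0.423


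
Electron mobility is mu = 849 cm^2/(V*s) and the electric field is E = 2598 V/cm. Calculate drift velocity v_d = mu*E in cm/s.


Step 1: v_d = mu * E
Step 2: v_d = 849 * 2598 = 2205702
Step 3: v_d = 2.21e+06 cm/s

2.21e+06


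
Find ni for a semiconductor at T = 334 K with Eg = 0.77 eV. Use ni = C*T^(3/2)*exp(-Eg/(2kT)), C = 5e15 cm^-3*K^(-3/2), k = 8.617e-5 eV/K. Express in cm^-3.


Step 1: Compute kT = 8.617e-5 * 334 = 0.02878078 eV
Step 2: Exponent = -Eg/(2kT) = -0.77/(2*0.02878078) = -13.37698
Step 3: T^(3/2) = 334^1.5 = 6104.07
Step 4: ni = 5e15 * 6104.07 * exp(-13.37698) = 4.73e+13 cm^-3

4.73e+13


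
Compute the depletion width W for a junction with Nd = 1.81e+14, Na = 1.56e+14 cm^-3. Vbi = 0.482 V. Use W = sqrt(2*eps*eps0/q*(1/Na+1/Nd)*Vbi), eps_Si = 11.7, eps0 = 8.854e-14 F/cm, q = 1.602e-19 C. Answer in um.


Step 1: 1/Na + 1/Nd = 1/1.56e+14 + 1/1.81e+14 = 1.19351e-14
Step 2: 2*eps*eps0/q = 2*11.7*8.854e-14/1.602e-19 = 1.293281e+07
Step 3: W^2 = 1.293281e+07 * 1.19351e-14 * 0.482 = 7.43988e-08
Step 4: W = sqrt(7.43988e-08) = 2.728e-04 cm = 2.728 um

2.728


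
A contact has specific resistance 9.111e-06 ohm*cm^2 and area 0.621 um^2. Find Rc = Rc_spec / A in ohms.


Step 1: Convert area to cm^2: 0.621 um^2 = 6.2100e-09 cm^2
Step 2: Rc = Rc_spec / A = 9.111e-06 / 6.2100e-09
Step 3: Rc = 1.47e+03 ohms

1.47e+03


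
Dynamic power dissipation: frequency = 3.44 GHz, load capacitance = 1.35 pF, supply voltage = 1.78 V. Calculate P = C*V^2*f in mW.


Step 1: V^2 = 1.78^2 = 3.1684 V^2
Step 2: P = C*V^2*f = 1.35e-12 F * 3.1684 * 3.44e9 Hz
Step 3: P = 1.47140496e-02 W
Step 4: P = 14.714 mW

14.714


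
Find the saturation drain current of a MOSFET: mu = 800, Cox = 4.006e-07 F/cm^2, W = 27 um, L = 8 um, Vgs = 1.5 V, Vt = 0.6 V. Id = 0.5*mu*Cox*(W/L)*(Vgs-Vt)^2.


Step 1: Overdrive voltage Vov = Vgs - Vt = 1.5 - 0.6 = 0.9 V
Step 2: W/L = 27/8 = 3.375
Step 3: Id = 0.5 * 800 * 4.006e-07 * 3.375 * 0.9^2
Step 4: Id = 4.38e-04 A

4.38e-04


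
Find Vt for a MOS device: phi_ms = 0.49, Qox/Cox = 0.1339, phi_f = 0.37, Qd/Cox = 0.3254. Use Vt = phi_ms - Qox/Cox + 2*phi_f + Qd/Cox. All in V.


Step 1: Vt = phi_ms - Qox/Cox + 2*phi_f + Qd/Cox
Step 2: Vt = 0.49 - 0.1339 + 2*0.37 + 0.3254
Step 3: Vt = 0.49 - 0.1339 + 0.74 + 0.3254
Step 4: Vt = 1.4215 V

1.4215


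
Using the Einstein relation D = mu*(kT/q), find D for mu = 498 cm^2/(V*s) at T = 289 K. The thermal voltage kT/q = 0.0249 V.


Step 1: D = mu * (kT/q)
Step 2: D = 498 * 0.0249
Step 3: D = 12.4 cm^2/s

12.4


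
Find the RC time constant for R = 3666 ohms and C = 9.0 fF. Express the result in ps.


Step 1: tau = R * C
Step 2: tau = 3666 * 9.0 fF = 3666 * 9.0e-15 F
Step 3: tau = 3.2994e-11 s = 32.994 ps

32.994


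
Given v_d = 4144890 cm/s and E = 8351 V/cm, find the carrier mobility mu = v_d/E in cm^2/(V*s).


Step 1: mu = v_d / E
Step 2: mu = 4144890 / 8351
Step 3: mu = 496.33 cm^2/(V*s)

496.33


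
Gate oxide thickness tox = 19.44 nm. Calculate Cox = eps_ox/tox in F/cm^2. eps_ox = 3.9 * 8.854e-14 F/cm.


Step 1: eps_ox = 3.9 * 8.854e-14 = 3.45306e-13 F/cm
Step 2: tox in cm = 19.44 nm * 1e-7 = 1.9440e-06 cm
Step 3: Cox = 3.45306e-13 / 1.9440e-06 = 1.78e-07 F/cm^2

1.78e-07


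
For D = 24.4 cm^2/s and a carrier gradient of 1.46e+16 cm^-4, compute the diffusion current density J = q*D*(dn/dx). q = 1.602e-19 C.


Step 1: J = q * D * (dn/dx)
Step 2: J = 1.602e-19 * 24.4 * 1.46e+16
Step 3: J = 5.71e-02 A/cm^2

5.71e-02


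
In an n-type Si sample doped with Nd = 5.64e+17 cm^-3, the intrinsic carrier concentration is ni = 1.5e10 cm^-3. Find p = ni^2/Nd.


Step 1: Since Nd >> ni, n ≈ Nd = 5.64e+17 cm^-3
Step 2: p = ni^2 / n = (1.5e10)^2 / 5.64e+17
Step 3: p = 2.25e20 / 5.64e+17 = 3.99e+02 cm^-3

3.99e+02


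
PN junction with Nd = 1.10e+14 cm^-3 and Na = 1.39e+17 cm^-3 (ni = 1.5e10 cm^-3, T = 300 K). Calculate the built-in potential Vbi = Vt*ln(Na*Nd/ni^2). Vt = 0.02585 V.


Step 1: Compute Na*Nd/ni^2 = 1.39e+17 * 1.10e+14 / (1.5e10)^2 = 6.7956e+10
Step 2: ln(6.7956e+10) = 24.9421
Step 3: Vbi = 0.02585 * 24.9421 = 0.645 V

0.645


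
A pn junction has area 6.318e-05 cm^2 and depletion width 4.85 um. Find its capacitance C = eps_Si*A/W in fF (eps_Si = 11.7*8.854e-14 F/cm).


Step 1: eps_Si = 11.7 * 8.854e-14 = 1.035918e-12 F/cm
Step 2: W in cm = 4.85 * 1e-4 = 4.85e-04 cm
Step 3: C = 1.035918e-12 * 6.318e-05 / 4.85e-04 = 1.349470e-13 F
Step 4: C = 134.95 fF

134.95


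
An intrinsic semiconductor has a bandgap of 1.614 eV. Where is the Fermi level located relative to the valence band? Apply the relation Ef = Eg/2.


Step 1: For an intrinsic semiconductor, the Fermi level sits at midgap.
Step 2: Ef = Eg / 2 = 1.614 / 2 = 0.807 eV

0.807


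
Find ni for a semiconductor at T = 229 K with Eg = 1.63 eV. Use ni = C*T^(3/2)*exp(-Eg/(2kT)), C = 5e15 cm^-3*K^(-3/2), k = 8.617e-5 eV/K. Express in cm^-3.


Step 1: Compute kT = 8.617e-5 * 229 = 0.01973293 eV
Step 2: Exponent = -Eg/(2kT) = -1.63/(2*0.01973293) = -41.30152
Step 3: T^(3/2) = 229^1.5 = 3465.40
Step 4: ni = 5e15 * 3465.40 * exp(-41.30152) = 2.00e+01 cm^-3

2.00e+01


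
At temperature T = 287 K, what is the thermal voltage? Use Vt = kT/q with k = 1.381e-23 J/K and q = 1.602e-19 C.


Step 1: kT = 1.381e-23 * 287 = 3.96347e-21 J
Step 2: Vt = kT/q = 3.96347e-21 / 1.602e-19
Step 3: Vt = 0.02474 V

0.02474


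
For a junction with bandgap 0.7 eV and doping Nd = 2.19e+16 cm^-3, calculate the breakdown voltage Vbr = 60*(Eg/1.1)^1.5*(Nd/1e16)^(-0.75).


Step 1: Eg/1.1 = 0.7/1.1 = 0.636364
Step 2: (Eg/1.1)^1.5 = 0.636364^1.5 = 0.507643
Step 3: (Nd/1e16)^(-0.75) = (2.19)^(-0.75) = 0.555478
Step 4: Vbr = 60 * 0.507643 * 0.555478 = 16.9 V

16.9


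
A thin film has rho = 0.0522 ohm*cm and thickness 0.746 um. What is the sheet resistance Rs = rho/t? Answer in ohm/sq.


Step 1: Convert thickness to cm: t = 0.746 um = 7.4600e-05 cm
Step 2: Rs = rho / t = 0.0522 / 7.4600e-05
Step 3: Rs = 699.7 ohm/sq

699.7


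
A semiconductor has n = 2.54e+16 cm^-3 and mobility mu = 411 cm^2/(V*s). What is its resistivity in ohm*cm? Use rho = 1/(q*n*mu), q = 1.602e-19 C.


Step 1: sigma = q * n * mu = 1.602e-19 * 2.54e+16 * 411 = 1.67239e+00 S/cm
Step 2: rho = 1 / sigma = 1 / 1.67239e+00 = 0.5979 ohm*cm

0.5979


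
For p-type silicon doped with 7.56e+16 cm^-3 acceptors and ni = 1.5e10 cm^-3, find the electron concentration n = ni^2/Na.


Step 1: Majority hole concentration p ≈ Na = 7.56e+16 cm^-3
Step 2: n = ni^2 / Na = (1.5e10)^2 / 7.56e+16
Step 3: n = 2.98e+03 cm^-3

2.98e+03


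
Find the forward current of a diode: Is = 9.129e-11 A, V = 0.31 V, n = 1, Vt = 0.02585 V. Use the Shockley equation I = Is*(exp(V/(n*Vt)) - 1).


Step 1: V/(n*Vt) = 0.31/(1*0.02585) = 11.9923
Step 2: exp(11.9923) = 1.6151e+05
Step 3: I = 9.129e-11 * (1.6151e+05 - 1) = 1.47e-05 A

1.47e-05


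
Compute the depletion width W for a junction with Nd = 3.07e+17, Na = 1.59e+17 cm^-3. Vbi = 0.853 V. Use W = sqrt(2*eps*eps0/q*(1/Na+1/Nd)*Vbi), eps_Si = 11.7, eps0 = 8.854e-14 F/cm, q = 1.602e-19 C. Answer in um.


Step 1: 1/Na + 1/Nd = 1/1.59e+17 + 1/3.07e+17 = 9.54664e-18
Step 2: 2*eps*eps0/q = 2*11.7*8.854e-14/1.602e-19 = 1.293281e+07
Step 3: W^2 = 1.293281e+07 * 9.54664e-18 * 0.853 = 1.05316e-10
Step 4: W = sqrt(1.05316e-10) = 1.026e-05 cm = 0.1026 um

0.1026


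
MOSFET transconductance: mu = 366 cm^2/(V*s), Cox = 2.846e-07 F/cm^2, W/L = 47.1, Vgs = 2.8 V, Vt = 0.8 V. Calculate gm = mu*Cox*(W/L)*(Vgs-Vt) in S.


Step 1: Vov = Vgs - Vt = 2.8 - 0.8 = 2.0 V
Step 2: gm = mu * Cox * (W/L) * Vov
Step 3: gm = 366 * 2.846e-07 * 47.1 * 2.0 = 9.81e-03 S

9.81e-03


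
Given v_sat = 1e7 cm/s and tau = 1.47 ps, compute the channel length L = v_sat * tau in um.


Step 1: tau in seconds = 1.47 ps * 1e-12 = 1.4700e-12 s
Step 2: L = v_sat * tau = 1e7 * 1.4700e-12 = 1.4700e-05 cm
Step 3: L in um = 1.4700e-05 * 1e4 = 0.147 um

0.147


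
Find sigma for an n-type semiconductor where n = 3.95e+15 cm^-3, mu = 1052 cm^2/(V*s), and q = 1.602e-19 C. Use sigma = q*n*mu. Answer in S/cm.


Step 1: sigma = q * n * mu
Step 2: sigma = 1.602e-19 * 3.95e+15 * 1052
Step 3: sigma = 6.657e-01 S/cm

6.657e-01


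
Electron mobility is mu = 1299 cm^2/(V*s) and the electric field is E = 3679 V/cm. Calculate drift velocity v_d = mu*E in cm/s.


Step 1: v_d = mu * E
Step 2: v_d = 1299 * 3679 = 4779021
Step 3: v_d = 4.78e+06 cm/s

4.78e+06


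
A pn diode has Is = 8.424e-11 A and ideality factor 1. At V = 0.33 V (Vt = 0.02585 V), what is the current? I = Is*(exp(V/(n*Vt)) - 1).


Step 1: V/(n*Vt) = 0.33/(1*0.02585) = 12.7660
Step 2: exp(12.7660) = 3.5011e+05
Step 3: I = 8.424e-11 * (3.5011e+05 - 1) = 2.95e-05 A

2.95e-05


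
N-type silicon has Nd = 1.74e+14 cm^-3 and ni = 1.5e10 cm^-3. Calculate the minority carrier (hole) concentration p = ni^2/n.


Step 1: Since Nd >> ni, n ≈ Nd = 1.74e+14 cm^-3
Step 2: p = ni^2 / n = (1.5e10)^2 / 1.74e+14
Step 3: p = 2.25e20 / 1.74e+14 = 1.29e+06 cm^-3

1.29e+06


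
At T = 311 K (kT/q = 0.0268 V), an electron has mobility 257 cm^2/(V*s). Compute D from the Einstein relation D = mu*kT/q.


Step 1: D = mu * (kT/q)
Step 2: D = 257 * 0.0268
Step 3: D = 6.89 cm^2/s

6.89


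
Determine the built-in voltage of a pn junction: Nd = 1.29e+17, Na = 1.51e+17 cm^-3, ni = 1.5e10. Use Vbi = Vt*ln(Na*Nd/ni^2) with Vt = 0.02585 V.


Step 1: Compute Na*Nd/ni^2 = 1.51e+17 * 1.29e+17 / (1.5e10)^2 = 8.6573e+13
Step 2: ln(8.6573e+13) = 32.0920
Step 3: Vbi = 0.02585 * 32.0920 = 0.83 V

0.83


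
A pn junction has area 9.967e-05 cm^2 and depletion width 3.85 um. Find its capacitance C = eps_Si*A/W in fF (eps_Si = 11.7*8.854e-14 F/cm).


Step 1: eps_Si = 11.7 * 8.854e-14 = 1.035918e-12 F/cm
Step 2: W in cm = 3.85 * 1e-4 = 3.85e-04 cm
Step 3: C = 1.035918e-12 * 9.967e-05 / 3.85e-04 = 2.681817e-13 F
Step 4: C = 268.18 fF

268.18


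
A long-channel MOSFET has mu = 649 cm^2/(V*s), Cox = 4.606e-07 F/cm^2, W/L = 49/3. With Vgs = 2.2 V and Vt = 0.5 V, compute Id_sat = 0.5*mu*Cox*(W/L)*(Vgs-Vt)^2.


Step 1: Overdrive voltage Vov = Vgs - Vt = 2.2 - 0.5 = 1.7 V
Step 2: W/L = 49/3 = 16.3333
Step 3: Id = 0.5 * 649 * 4.606e-07 * 16.3333 * 1.7^2
Step 4: Id = 7.06e-03 A

7.06e-03


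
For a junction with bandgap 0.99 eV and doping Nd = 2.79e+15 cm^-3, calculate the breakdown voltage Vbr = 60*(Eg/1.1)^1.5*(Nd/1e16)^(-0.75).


Step 1: Eg/1.1 = 0.99/1.1 = 0.900000
Step 2: (Eg/1.1)^1.5 = 0.900000^1.5 = 0.853815
Step 3: (Nd/1e16)^(-0.75) = (0.279)^(-0.75) = 2.604935
Step 4: Vbr = 60 * 0.853815 * 2.604935 = 133.4 V

133.4


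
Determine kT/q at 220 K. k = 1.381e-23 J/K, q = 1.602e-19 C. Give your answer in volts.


Step 1: kT = 1.381e-23 * 220 = 3.0382e-21 J
Step 2: Vt = kT/q = 3.0382e-21 / 1.602e-19
Step 3: Vt = 0.01897 V

0.01897


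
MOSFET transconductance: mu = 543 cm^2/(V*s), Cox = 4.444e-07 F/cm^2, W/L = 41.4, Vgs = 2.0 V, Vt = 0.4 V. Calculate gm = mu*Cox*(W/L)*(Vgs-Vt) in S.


Step 1: Vov = Vgs - Vt = 2.0 - 0.4 = 1.6 V
Step 2: gm = mu * Cox * (W/L) * Vov
Step 3: gm = 543 * 4.444e-07 * 41.4 * 1.6 = 1.60e-02 S

1.60e-02


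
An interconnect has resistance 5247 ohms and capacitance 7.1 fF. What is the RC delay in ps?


Step 1: tau = R * C
Step 2: tau = 5247 * 7.1 fF = 5247 * 7.1e-15 F
Step 3: tau = 3.72537e-11 s = 37.2537 ps

37.2537


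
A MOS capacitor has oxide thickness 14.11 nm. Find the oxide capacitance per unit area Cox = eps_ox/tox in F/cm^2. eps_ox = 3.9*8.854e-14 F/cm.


Step 1: eps_ox = 3.9 * 8.854e-14 = 3.45306e-13 F/cm
Step 2: tox in cm = 14.11 nm * 1e-7 = 1.4110e-06 cm
Step 3: Cox = 3.45306e-13 / 1.4110e-06 = 2.45e-07 F/cm^2

2.45e-07


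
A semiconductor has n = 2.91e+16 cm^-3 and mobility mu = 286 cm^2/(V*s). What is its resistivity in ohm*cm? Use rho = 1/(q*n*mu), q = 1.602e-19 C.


Step 1: sigma = q * n * mu = 1.602e-19 * 2.91e+16 * 286 = 1.33328e+00 S/cm
Step 2: rho = 1 / sigma = 1 / 1.33328e+00 = 0.75 ohm*cm

0.75


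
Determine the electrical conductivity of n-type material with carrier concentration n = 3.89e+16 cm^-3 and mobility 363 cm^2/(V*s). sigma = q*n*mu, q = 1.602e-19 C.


Step 1: sigma = q * n * mu
Step 2: sigma = 1.602e-19 * 3.89e+16 * 363
Step 3: sigma = 2.262e+00 S/cm

2.262e+00


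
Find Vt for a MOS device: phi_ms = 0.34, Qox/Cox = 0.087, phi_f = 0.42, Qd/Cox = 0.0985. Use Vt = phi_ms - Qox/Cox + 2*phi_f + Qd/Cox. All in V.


Step 1: Vt = phi_ms - Qox/Cox + 2*phi_f + Qd/Cox
Step 2: Vt = 0.34 - 0.087 + 2*0.42 + 0.0985
Step 3: Vt = 0.34 - 0.087 + 0.84 + 0.0985
Step 4: Vt = 1.1915 V

1.1915


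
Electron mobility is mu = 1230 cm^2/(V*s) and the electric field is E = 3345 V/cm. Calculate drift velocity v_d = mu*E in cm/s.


Step 1: v_d = mu * E
Step 2: v_d = 1230 * 3345 = 4114350
Step 3: v_d = 4.11e+06 cm/s

4.11e+06


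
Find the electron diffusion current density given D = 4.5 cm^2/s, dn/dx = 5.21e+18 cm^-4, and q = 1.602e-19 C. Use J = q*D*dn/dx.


Step 1: J = q * D * (dn/dx)
Step 2: J = 1.602e-19 * 4.5 * 5.21e+18
Step 3: J = 3.76e+00 A/cm^2

3.76e+00


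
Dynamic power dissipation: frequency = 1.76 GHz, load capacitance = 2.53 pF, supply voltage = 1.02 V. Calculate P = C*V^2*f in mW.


Step 1: V^2 = 1.02^2 = 1.0404 V^2
Step 2: P = C*V^2*f = 2.53e-12 F * 1.0404 * 1.76e9 Hz
Step 3: P = 4.63269312e-03 W
Step 4: P = 4.633 mW

4.633


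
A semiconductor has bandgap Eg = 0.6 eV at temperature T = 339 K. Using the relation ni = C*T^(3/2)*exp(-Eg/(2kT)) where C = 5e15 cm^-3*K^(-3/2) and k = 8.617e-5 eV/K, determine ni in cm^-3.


Step 1: Compute kT = 8.617e-5 * 339 = 0.02921163 eV
Step 2: Exponent = -Eg/(2kT) = -0.6/(2*0.02921163) = -10.26988
Step 3: T^(3/2) = 339^1.5 = 6241.65
Step 4: ni = 5e15 * 6241.65 * exp(-10.26988) = 1.08e+15 cm^-3

1.08e+15


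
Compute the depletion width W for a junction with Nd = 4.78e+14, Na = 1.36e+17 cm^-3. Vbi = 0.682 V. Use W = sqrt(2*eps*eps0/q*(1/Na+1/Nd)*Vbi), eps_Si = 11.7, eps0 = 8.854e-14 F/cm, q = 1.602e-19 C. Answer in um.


Step 1: 1/Na + 1/Nd = 1/1.36e+17 + 1/4.78e+14 = 2.09940e-15
Step 2: 2*eps*eps0/q = 2*11.7*8.854e-14/1.602e-19 = 1.293281e+07
Step 3: W^2 = 1.293281e+07 * 2.09940e-15 * 0.682 = 1.85171e-08
Step 4: W = sqrt(1.85171e-08) = 1.361e-04 cm = 1.361 um

1.361


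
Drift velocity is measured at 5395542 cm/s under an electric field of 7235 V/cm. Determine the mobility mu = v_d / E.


Step 1: mu = v_d / E
Step 2: mu = 5395542 / 7235
Step 3: mu = 745.76 cm^2/(V*s)

745.76


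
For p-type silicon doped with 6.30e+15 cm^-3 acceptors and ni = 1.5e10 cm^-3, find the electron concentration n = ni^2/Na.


Step 1: Majority hole concentration p ≈ Na = 6.30e+15 cm^-3
Step 2: n = ni^2 / Na = (1.5e10)^2 / 6.30e+15
Step 3: n = 3.57e+04 cm^-3

3.57e+04


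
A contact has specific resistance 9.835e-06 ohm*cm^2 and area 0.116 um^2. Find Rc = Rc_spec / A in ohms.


Step 1: Convert area to cm^2: 0.116 um^2 = 1.1600e-09 cm^2
Step 2: Rc = Rc_spec / A = 9.835e-06 / 1.1600e-09
Step 3: Rc = 8.48e+03 ohms

8.48e+03


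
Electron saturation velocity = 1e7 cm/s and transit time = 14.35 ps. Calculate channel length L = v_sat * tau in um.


Step 1: tau in seconds = 14.35 ps * 1e-12 = 1.4350e-11 s
Step 2: L = v_sat * tau = 1e7 * 1.4350e-11 = 1.4350e-04 cm
Step 3: L in um = 1.4350e-04 * 1e4 = 1.435 um

1.435


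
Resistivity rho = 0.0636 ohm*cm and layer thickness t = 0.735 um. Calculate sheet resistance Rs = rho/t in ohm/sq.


Step 1: Convert thickness to cm: t = 0.735 um = 7.3500e-05 cm
Step 2: Rs = rho / t = 0.0636 / 7.3500e-05
Step 3: Rs = 865.3 ohm/sq

865.3


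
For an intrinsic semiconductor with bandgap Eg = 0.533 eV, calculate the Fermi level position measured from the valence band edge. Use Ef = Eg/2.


Step 1: For an intrinsic semiconductor, the Fermi level sits at midgap.
Step 2: Ef = Eg / 2 = 0.533 / 2 = 0.2665 eV

0.2665


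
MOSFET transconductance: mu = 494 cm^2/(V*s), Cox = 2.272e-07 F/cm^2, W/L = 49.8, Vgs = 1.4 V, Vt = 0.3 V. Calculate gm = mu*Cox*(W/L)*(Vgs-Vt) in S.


Step 1: Vov = Vgs - Vt = 1.4 - 0.3 = 1.1 V
Step 2: gm = mu * Cox * (W/L) * Vov
Step 3: gm = 494 * 2.272e-07 * 49.8 * 1.1 = 6.15e-03 S

6.15e-03


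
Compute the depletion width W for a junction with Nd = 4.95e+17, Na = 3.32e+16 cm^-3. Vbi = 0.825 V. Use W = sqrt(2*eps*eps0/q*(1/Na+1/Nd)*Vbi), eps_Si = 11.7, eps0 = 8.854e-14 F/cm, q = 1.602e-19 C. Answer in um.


Step 1: 1/Na + 1/Nd = 1/3.32e+16 + 1/4.95e+17 = 3.21407e-17
Step 2: 2*eps*eps0/q = 2*11.7*8.854e-14/1.602e-19 = 1.293281e+07
Step 3: W^2 = 1.293281e+07 * 3.21407e-17 * 0.825 = 3.42927e-10
Step 4: W = sqrt(3.42927e-10) = 1.852e-05 cm = 0.1852 um

0.1852


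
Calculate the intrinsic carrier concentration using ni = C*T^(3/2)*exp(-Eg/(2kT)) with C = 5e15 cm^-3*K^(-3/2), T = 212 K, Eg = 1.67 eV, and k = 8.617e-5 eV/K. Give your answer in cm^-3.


Step 1: Compute kT = 8.617e-5 * 212 = 0.01826804 eV
Step 2: Exponent = -Eg/(2kT) = -1.67/(2*0.01826804) = -45.70824
Step 3: T^(3/2) = 212^1.5 = 3086.77
Step 4: ni = 5e15 * 3086.77 * exp(-45.70824) = 2.18e-01 cm^-3

2.18e-01


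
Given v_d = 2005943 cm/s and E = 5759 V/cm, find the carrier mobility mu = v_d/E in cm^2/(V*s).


Step 1: mu = v_d / E
Step 2: mu = 2005943 / 5759
Step 3: mu = 348.31 cm^2/(V*s)

348.31


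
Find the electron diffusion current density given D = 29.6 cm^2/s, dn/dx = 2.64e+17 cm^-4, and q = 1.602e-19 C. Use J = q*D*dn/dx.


Step 1: J = q * D * (dn/dx)
Step 2: J = 1.602e-19 * 29.6 * 2.64e+17
Step 3: J = 1.25e+00 A/cm^2

1.25e+00


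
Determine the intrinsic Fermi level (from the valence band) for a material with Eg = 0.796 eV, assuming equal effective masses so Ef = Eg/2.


Step 1: For an intrinsic semiconductor, the Fermi level sits at midgap.
Step 2: Ef = Eg / 2 = 0.796 / 2 = 0.398 eV

0.398


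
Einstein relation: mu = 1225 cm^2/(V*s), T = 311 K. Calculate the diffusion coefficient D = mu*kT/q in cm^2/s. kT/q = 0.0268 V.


Step 1: D = mu * (kT/q)
Step 2: D = 1225 * 0.0268
Step 3: D = 32.83 cm^2/s

32.83


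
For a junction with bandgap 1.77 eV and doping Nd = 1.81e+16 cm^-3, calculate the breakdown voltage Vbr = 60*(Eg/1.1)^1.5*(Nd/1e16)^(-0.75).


Step 1: Eg/1.1 = 1.77/1.1 = 1.609091
Step 2: (Eg/1.1)^1.5 = 1.609091^1.5 = 2.041131
Step 3: (Nd/1e16)^(-0.75) = (1.81)^(-0.75) = 0.640827
Step 4: Vbr = 60 * 2.041131 * 0.640827 = 78.5 V

78.5


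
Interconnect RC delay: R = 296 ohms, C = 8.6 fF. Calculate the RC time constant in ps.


Step 1: tau = R * C
Step 2: tau = 296 * 8.6 fF = 296 * 8.6e-15 F
Step 3: tau = 2.5456e-12 s = 2.5456 ps

2.5456


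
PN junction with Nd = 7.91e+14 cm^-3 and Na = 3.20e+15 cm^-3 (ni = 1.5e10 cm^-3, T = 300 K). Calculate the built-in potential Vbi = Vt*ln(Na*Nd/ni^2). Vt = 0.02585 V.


Step 1: Compute Na*Nd/ni^2 = 3.20e+15 * 7.91e+14 / (1.5e10)^2 = 1.1250e+10
Step 2: ln(1.1250e+10) = 23.1436
Step 3: Vbi = 0.02585 * 23.1436 = 0.598 V

0.598


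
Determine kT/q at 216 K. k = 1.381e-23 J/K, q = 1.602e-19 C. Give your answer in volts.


Step 1: kT = 1.381e-23 * 216 = 2.98296e-21 J
Step 2: Vt = kT/q = 2.98296e-21 / 1.602e-19
Step 3: Vt = 0.01862 V

0.01862


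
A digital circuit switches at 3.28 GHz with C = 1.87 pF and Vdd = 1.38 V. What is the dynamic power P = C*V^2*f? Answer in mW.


Step 1: V^2 = 1.38^2 = 1.9044 V^2
Step 2: P = C*V^2*f = 1.87e-12 F * 1.9044 * 3.28e9 Hz
Step 3: P = 1.168082784e-02 W
Step 4: P = 11.681 mW

11.681


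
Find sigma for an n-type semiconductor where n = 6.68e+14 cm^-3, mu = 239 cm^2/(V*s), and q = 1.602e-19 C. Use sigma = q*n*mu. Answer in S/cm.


Step 1: sigma = q * n * mu
Step 2: sigma = 1.602e-19 * 6.68e+14 * 239
Step 3: sigma = 2.558e-02 S/cm

2.558e-02


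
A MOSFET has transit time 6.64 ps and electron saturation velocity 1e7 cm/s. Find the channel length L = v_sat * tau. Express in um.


Step 1: tau in seconds = 6.64 ps * 1e-12 = 6.6400e-12 s
Step 2: L = v_sat * tau = 1e7 * 6.6400e-12 = 6.6400e-05 cm
Step 3: L in um = 6.6400e-05 * 1e4 = 0.664 um

0.664


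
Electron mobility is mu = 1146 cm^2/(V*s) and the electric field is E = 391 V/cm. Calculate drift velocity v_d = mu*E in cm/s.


Step 1: v_d = mu * E
Step 2: v_d = 1146 * 391 = 448086
Step 3: v_d = 4.48e+05 cm/s

4.48e+05


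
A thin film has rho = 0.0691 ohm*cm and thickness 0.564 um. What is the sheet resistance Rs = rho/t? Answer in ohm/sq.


Step 1: Convert thickness to cm: t = 0.564 um = 5.6400e-05 cm
Step 2: Rs = rho / t = 0.0691 / 5.6400e-05
Step 3: Rs = 1225.2 ohm/sq

1225.2


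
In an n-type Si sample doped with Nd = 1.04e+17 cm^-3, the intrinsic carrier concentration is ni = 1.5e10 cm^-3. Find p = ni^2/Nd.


Step 1: Since Nd >> ni, n ≈ Nd = 1.04e+17 cm^-3
Step 2: p = ni^2 / n = (1.5e10)^2 / 1.04e+17
Step 3: p = 2.25e20 / 1.04e+17 = 2.16e+03 cm^-3

2.16e+03


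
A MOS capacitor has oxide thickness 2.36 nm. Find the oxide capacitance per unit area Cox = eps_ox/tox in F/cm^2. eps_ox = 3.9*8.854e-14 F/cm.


Step 1: eps_ox = 3.9 * 8.854e-14 = 3.45306e-13 F/cm
Step 2: tox in cm = 2.36 nm * 1e-7 = 2.3600e-07 cm
Step 3: Cox = 3.45306e-13 / 2.3600e-07 = 1.46e-06 F/cm^2

1.46e-06


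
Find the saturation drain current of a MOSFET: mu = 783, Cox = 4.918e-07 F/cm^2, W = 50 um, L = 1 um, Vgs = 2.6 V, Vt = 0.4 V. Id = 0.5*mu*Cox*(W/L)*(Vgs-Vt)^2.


Step 1: Overdrive voltage Vov = Vgs - Vt = 2.6 - 0.4 = 2.2 V
Step 2: W/L = 50/1 = 50
Step 3: Id = 0.5 * 783 * 4.918e-07 * 50 * 2.2^2
Step 4: Id = 4.66e-02 A

4.66e-02


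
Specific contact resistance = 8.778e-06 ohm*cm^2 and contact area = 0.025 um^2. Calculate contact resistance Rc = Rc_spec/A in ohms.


Step 1: Convert area to cm^2: 0.025 um^2 = 2.5000e-10 cm^2
Step 2: Rc = Rc_spec / A = 8.778e-06 / 2.5000e-10
Step 3: Rc = 3.51e+04 ohms

3.51e+04


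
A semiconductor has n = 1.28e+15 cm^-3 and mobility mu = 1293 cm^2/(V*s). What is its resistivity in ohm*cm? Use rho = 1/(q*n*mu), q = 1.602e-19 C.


Step 1: sigma = q * n * mu = 1.602e-19 * 1.28e+15 * 1293 = 2.65137e-01 S/cm
Step 2: rho = 1 / sigma = 1 / 2.65137e-01 = 3.772 ohm*cm

3.772


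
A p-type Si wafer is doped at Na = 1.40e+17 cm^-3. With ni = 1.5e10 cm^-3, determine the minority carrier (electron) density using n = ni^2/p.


Step 1: Majority hole concentration p ≈ Na = 1.40e+17 cm^-3
Step 2: n = ni^2 / Na = (1.5e10)^2 / 1.40e+17
Step 3: n = 1.61e+03 cm^-3

1.61e+03


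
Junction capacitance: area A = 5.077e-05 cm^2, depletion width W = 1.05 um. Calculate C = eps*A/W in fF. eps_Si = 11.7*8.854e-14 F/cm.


Step 1: eps_Si = 11.7 * 8.854e-14 = 1.035918e-12 F/cm
Step 2: W in cm = 1.05 * 1e-4 = 1.05e-04 cm
Step 3: C = 1.035918e-12 * 5.077e-05 / 1.05e-04 = 5.008910e-13 F
Step 4: C = 500.89 fF

500.89


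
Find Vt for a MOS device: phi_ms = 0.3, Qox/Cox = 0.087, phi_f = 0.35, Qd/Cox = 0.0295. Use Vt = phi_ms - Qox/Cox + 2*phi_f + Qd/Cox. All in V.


Step 1: Vt = phi_ms - Qox/Cox + 2*phi_f + Qd/Cox
Step 2: Vt = 0.3 - 0.087 + 2*0.35 + 0.0295
Step 3: Vt = 0.3 - 0.087 + 0.7 + 0.0295
Step 4: Vt = 0.9425 V

0.9425


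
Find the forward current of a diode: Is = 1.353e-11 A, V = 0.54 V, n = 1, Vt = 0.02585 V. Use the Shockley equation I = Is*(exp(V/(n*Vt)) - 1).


Step 1: V/(n*Vt) = 0.54/(1*0.02585) = 20.8897
Step 2: exp(20.8897) = 1.1811e+09
Step 3: I = 1.353e-11 * (1.1811e+09 - 1) = 1.60e-02 A

1.60e-02


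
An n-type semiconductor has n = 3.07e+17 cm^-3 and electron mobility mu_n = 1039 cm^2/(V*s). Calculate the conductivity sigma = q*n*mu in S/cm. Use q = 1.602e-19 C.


Step 1: sigma = q * n * mu
Step 2: sigma = 1.602e-19 * 3.07e+17 * 1039
Step 3: sigma = 5.110e+01 S/cm

5.110e+01


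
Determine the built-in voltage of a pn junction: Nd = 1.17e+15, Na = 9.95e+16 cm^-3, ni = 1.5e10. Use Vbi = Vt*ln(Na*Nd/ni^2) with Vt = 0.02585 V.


Step 1: Compute Na*Nd/ni^2 = 9.95e+16 * 1.17e+15 / (1.5e10)^2 = 5.1740e+11
Step 2: ln(5.1740e+11) = 26.9721
Step 3: Vbi = 0.02585 * 26.9721 = 0.697 V

0.697


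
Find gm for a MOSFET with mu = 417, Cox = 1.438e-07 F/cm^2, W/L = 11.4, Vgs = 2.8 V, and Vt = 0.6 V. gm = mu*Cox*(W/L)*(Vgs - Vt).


Step 1: Vov = Vgs - Vt = 2.8 - 0.6 = 2.2 V
Step 2: gm = mu * Cox * (W/L) * Vov
Step 3: gm = 417 * 1.438e-07 * 11.4 * 2.2 = 1.50e-03 S

1.50e-03


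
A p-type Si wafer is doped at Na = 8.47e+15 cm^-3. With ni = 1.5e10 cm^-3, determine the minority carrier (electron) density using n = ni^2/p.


Step 1: Majority hole concentration p ≈ Na = 8.47e+15 cm^-3
Step 2: n = ni^2 / Na = (1.5e10)^2 / 8.47e+15
Step 3: n = 2.66e+04 cm^-3

2.66e+04


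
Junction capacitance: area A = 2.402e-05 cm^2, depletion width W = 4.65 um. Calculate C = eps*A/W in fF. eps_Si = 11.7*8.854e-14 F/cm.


Step 1: eps_Si = 11.7 * 8.854e-14 = 1.035918e-12 F/cm
Step 2: W in cm = 4.65 * 1e-4 = 4.65e-04 cm
Step 3: C = 1.035918e-12 * 2.402e-05 / 4.65e-04 = 5.351129e-14 F
Step 4: C = 53.51 fF

53.51


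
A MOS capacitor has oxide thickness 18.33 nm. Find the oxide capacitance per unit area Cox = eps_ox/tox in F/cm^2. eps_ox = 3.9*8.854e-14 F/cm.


Step 1: eps_ox = 3.9 * 8.854e-14 = 3.45306e-13 F/cm
Step 2: tox in cm = 18.33 nm * 1e-7 = 1.8330e-06 cm
Step 3: Cox = 3.45306e-13 / 1.8330e-06 = 1.88e-07 F/cm^2

1.88e-07


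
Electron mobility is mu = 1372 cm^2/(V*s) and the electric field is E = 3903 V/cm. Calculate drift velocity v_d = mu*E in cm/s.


Step 1: v_d = mu * E
Step 2: v_d = 1372 * 3903 = 5354916
Step 3: v_d = 5.35e+06 cm/s

5.35e+06


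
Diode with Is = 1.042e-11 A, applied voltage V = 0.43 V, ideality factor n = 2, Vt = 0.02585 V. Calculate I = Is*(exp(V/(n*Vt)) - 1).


Step 1: V/(n*Vt) = 0.43/(2*0.02585) = 8.3172
Step 2: exp(8.3172) = 4.0937e+03
Step 3: I = 1.042e-11 * (4.0937e+03 - 1) = 4.26e-08 A

4.26e-08


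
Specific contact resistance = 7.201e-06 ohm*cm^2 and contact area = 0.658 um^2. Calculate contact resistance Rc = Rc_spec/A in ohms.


Step 1: Convert area to cm^2: 0.658 um^2 = 6.5800e-09 cm^2
Step 2: Rc = Rc_spec / A = 7.201e-06 / 6.5800e-09
Step 3: Rc = 1.09e+03 ohms

1.09e+03


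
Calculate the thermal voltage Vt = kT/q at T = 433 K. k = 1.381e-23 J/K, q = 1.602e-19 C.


Step 1: kT = 1.381e-23 * 433 = 5.97973e-21 J
Step 2: Vt = kT/q = 5.97973e-21 / 1.602e-19
Step 3: Vt = 0.03733 V

0.03733


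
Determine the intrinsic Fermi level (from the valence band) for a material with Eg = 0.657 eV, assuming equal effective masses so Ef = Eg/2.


Step 1: For an intrinsic semiconductor, the Fermi level sits at midgap.
Step 2: Ef = Eg / 2 = 0.657 / 2 = 0.3285 eV

0.3285


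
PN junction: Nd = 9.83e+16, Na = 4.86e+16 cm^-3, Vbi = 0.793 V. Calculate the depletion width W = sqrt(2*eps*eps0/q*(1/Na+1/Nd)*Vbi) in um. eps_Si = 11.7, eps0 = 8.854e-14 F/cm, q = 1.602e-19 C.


Step 1: 1/Na + 1/Nd = 1/4.86e+16 + 1/9.83e+16 = 3.07491e-17
Step 2: 2*eps*eps0/q = 2*11.7*8.854e-14/1.602e-19 = 1.293281e+07
Step 3: W^2 = 1.293281e+07 * 3.07491e-17 * 0.793 = 3.15354e-10
Step 4: W = sqrt(3.15354e-10) = 1.776e-05 cm = 0.1776 um

0.1776


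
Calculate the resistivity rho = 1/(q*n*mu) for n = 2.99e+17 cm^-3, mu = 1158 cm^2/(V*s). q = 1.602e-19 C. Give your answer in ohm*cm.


Step 1: sigma = q * n * mu = 1.602e-19 * 2.99e+17 * 1158 = 5.54680e+01 S/cm
Step 2: rho = 1 / sigma = 1 / 5.54680e+01 = 0.01803 ohm*cm

0.01803


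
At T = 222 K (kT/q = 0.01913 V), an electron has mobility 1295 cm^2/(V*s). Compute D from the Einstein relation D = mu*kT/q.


Step 1: D = mu * (kT/q)
Step 2: D = 1295 * 0.01913
Step 3: D = 24.77 cm^2/s

24.77


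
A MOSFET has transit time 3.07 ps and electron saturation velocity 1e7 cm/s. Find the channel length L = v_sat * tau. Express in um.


Step 1: tau in seconds = 3.07 ps * 1e-12 = 3.0700e-12 s
Step 2: L = v_sat * tau = 1e7 * 3.0700e-12 = 3.0700e-05 cm
Step 3: L in um = 3.0700e-05 * 1e4 = 0.307 um

0.307


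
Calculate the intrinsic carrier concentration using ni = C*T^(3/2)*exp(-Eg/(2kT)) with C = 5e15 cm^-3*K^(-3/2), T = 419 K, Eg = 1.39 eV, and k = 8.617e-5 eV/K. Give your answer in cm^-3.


Step 1: Compute kT = 8.617e-5 * 419 = 0.03610523 eV
Step 2: Exponent = -Eg/(2kT) = -1.39/(2*0.03610523) = -19.24929
Step 3: T^(3/2) = 419^1.5 = 8576.72
Step 4: ni = 5e15 * 8576.72 * exp(-19.24929) = 1.87e+11 cm^-3

1.87e+11


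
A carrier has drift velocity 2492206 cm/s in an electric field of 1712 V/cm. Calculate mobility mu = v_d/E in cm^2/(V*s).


Step 1: mu = v_d / E
Step 2: mu = 2492206 / 1712
Step 3: mu = 1455.73 cm^2/(V*s)

1455.73


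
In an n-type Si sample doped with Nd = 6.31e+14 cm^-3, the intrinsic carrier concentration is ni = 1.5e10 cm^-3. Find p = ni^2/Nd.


Step 1: Since Nd >> ni, n ≈ Nd = 6.31e+14 cm^-3
Step 2: p = ni^2 / n = (1.5e10)^2 / 6.31e+14
Step 3: p = 2.25e20 / 6.31e+14 = 3.57e+05 cm^-3

3.57e+05


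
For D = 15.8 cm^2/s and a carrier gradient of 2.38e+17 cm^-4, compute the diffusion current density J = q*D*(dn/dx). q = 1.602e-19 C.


Step 1: J = q * D * (dn/dx)
Step 2: J = 1.602e-19 * 15.8 * 2.38e+17
Step 3: J = 6.02e-01 A/cm^2

6.02e-01


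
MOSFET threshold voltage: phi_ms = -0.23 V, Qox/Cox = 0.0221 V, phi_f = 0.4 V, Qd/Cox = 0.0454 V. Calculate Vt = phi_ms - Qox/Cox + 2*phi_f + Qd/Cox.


Step 1: Vt = phi_ms - Qox/Cox + 2*phi_f + Qd/Cox
Step 2: Vt = -0.23 - 0.0221 + 2*0.4 + 0.0454
Step 3: Vt = -0.23 - 0.0221 + 0.8 + 0.0454
Step 4: Vt = 0.5933 V

0.5933


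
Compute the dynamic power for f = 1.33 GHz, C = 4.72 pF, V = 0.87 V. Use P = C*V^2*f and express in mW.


Step 1: V^2 = 0.87^2 = 0.7569 V^2
Step 2: P = C*V^2*f = 4.72e-12 F * 0.7569 * 1.33e9 Hz
Step 3: P = 4.75151544e-03 W
Step 4: P = 4.752 mW

4.752


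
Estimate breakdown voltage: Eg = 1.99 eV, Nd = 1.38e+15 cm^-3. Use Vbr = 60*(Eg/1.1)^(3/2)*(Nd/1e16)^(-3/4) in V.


Step 1: Eg/1.1 = 1.99/1.1 = 1.809091
Step 2: (Eg/1.1)^1.5 = 1.809091^1.5 = 2.433272
Step 3: (Nd/1e16)^(-0.75) = (0.138)^(-0.75) = 4.416627
Step 4: Vbr = 60 * 2.433272 * 4.416627 = 644.8 V

644.8


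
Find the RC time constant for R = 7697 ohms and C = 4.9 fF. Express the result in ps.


Step 1: tau = R * C
Step 2: tau = 7697 * 4.9 fF = 7697 * 4.9e-15 F
Step 3: tau = 3.77153e-11 s = 37.7153 ps

37.7153


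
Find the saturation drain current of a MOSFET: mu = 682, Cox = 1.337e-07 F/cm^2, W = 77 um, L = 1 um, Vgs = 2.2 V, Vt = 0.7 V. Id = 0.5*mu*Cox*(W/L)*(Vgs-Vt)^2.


Step 1: Overdrive voltage Vov = Vgs - Vt = 2.2 - 0.7 = 1.5 V
Step 2: W/L = 77/1 = 77
Step 3: Id = 0.5 * 682 * 1.337e-07 * 77 * 1.5^2
Step 4: Id = 7.90e-03 A

7.90e-03


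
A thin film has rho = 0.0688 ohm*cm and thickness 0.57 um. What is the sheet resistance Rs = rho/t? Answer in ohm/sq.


Step 1: Convert thickness to cm: t = 0.57 um = 5.7000e-05 cm
Step 2: Rs = rho / t = 0.0688 / 5.7000e-05
Step 3: Rs = 1207.0 ohm/sq

1207.0


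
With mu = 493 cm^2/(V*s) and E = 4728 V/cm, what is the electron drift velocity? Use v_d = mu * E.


Step 1: v_d = mu * E
Step 2: v_d = 493 * 4728 = 2330904
Step 3: v_d = 2.33e+06 cm/s

2.33e+06


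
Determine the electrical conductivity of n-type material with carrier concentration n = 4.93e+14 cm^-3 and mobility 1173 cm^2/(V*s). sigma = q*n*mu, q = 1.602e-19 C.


Step 1: sigma = q * n * mu
Step 2: sigma = 1.602e-19 * 4.93e+14 * 1173
Step 3: sigma = 9.264e-02 S/cm

9.264e-02


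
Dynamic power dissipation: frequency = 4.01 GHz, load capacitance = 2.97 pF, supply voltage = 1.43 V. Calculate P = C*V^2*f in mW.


Step 1: V^2 = 1.43^2 = 2.0449 V^2
Step 2: P = C*V^2*f = 2.97e-12 F * 2.0449 * 4.01e9 Hz
Step 3: P = 2.435414553e-02 W
Step 4: P = 24.354 mW

24.354


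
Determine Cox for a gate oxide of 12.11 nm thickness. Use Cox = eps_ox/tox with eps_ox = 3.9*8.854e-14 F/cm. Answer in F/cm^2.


Step 1: eps_ox = 3.9 * 8.854e-14 = 3.45306e-13 F/cm
Step 2: tox in cm = 12.11 nm * 1e-7 = 1.2110e-06 cm
Step 3: Cox = 3.45306e-13 / 1.2110e-06 = 2.85e-07 F/cm^2

2.85e-07


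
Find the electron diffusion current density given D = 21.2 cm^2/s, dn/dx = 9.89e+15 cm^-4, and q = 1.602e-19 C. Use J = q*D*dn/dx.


Step 1: J = q * D * (dn/dx)
Step 2: J = 1.602e-19 * 21.2 * 9.89e+15
Step 3: J = 3.36e-02 A/cm^2

3.36e-02


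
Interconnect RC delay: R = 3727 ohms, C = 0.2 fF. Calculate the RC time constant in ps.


Step 1: tau = R * C
Step 2: tau = 3727 * 0.2 fF = 3727 * 2.0e-16 F
Step 3: tau = 7.454e-13 s = 0.7454 ps

0.7454


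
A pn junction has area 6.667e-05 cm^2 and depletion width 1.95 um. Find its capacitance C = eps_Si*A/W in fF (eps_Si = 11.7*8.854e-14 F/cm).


Step 1: eps_Si = 11.7 * 8.854e-14 = 1.035918e-12 F/cm
Step 2: W in cm = 1.95 * 1e-4 = 1.95e-04 cm
Step 3: C = 1.035918e-12 * 6.667e-05 / 1.95e-04 = 3.541777e-13 F
Step 4: C = 354.18 fF

354.18


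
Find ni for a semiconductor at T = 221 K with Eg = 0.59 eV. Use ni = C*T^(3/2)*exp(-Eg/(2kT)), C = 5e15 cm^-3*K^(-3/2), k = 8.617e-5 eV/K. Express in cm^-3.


Step 1: Compute kT = 8.617e-5 * 221 = 0.01904357 eV
Step 2: Exponent = -Eg/(2kT) = -0.59/(2*0.01904357) = -15.49079
Step 3: T^(3/2) = 221^1.5 = 3285.40
Step 4: ni = 5e15 * 3285.40 * exp(-15.49079) = 3.08e+12 cm^-3

3.08e+12


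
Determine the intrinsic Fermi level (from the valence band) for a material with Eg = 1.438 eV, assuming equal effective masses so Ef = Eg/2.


Step 1: For an intrinsic semiconductor, the Fermi level sits at midgap.
Step 2: Ef = Eg / 2 = 1.438 / 2 = 0.719 eV

0.719


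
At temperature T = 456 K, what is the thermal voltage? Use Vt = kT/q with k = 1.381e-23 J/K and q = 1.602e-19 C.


Step 1: kT = 1.381e-23 * 456 = 6.29736e-21 J
Step 2: Vt = kT/q = 6.29736e-21 / 1.602e-19
Step 3: Vt = 0.03931 V

0.03931


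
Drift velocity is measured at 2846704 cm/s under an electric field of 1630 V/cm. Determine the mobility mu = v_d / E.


Step 1: mu = v_d / E
Step 2: mu = 2846704 / 1630
Step 3: mu = 1746.44 cm^2/(V*s)

1746.44


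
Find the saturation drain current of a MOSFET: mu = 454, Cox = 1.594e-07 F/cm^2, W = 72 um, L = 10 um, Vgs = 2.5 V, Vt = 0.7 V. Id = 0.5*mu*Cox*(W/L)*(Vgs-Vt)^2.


Step 1: Overdrive voltage Vov = Vgs - Vt = 2.5 - 0.7 = 1.8 V
Step 2: W/L = 72/10 = 7.2
Step 3: Id = 0.5 * 454 * 1.594e-07 * 7.2 * 1.8^2
Step 4: Id = 8.44e-04 A

8.44e-04


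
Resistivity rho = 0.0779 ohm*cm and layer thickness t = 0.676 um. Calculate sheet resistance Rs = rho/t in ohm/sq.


Step 1: Convert thickness to cm: t = 0.676 um = 6.7600e-05 cm
Step 2: Rs = rho / t = 0.0779 / 6.7600e-05
Step 3: Rs = 1152.4 ohm/sq

1152.4


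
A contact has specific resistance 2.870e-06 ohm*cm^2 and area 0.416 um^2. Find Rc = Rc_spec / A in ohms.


Step 1: Convert area to cm^2: 0.416 um^2 = 4.1600e-09 cm^2
Step 2: Rc = Rc_spec / A = 2.870e-06 / 4.1600e-09
Step 3: Rc = 6.90e+02 ohms

6.90e+02


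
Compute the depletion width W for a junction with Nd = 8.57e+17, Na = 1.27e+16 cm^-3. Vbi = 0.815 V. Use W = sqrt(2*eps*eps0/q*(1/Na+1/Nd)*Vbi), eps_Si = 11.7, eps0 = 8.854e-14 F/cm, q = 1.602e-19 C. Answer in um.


Step 1: 1/Na + 1/Nd = 1/1.27e+16 + 1/8.57e+17 = 7.99070e-17
Step 2: 2*eps*eps0/q = 2*11.7*8.854e-14/1.602e-19 = 1.293281e+07
Step 3: W^2 = 1.293281e+07 * 7.99070e-17 * 0.815 = 8.42239e-10
Step 4: W = sqrt(8.42239e-10) = 2.902e-05 cm = 0.2902 um

0.2902


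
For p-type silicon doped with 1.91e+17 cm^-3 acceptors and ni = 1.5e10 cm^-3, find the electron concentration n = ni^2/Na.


Step 1: Majority hole concentration p ≈ Na = 1.91e+17 cm^-3
Step 2: n = ni^2 / Na = (1.5e10)^2 / 1.91e+17
Step 3: n = 1.18e+03 cm^-3

1.18e+03


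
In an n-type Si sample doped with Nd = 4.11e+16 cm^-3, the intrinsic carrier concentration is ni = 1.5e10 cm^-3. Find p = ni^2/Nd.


Step 1: Since Nd >> ni, n ≈ Nd = 4.11e+16 cm^-3
Step 2: p = ni^2 / n = (1.5e10)^2 / 4.11e+16
Step 3: p = 2.25e20 / 4.11e+16 = 5.47e+03 cm^-3

5.47e+03


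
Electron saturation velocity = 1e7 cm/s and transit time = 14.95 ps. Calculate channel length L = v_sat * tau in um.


Step 1: tau in seconds = 14.95 ps * 1e-12 = 1.4950e-11 s
Step 2: L = v_sat * tau = 1e7 * 1.4950e-11 = 1.4950e-04 cm
Step 3: L in um = 1.4950e-04 * 1e4 = 1.495 um

1.495


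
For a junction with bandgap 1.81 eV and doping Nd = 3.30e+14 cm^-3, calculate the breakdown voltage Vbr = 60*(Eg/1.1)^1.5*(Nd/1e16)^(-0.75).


Step 1: Eg/1.1 = 1.81/1.1 = 1.645455
Step 2: (Eg/1.1)^1.5 = 1.645455^1.5 = 2.110712
Step 3: (Nd/1e16)^(-0.75) = (0.033)^(-0.75) = 12.915599
Step 4: Vbr = 60 * 2.110712 * 12.915599 = 1635.7 V

1635.7


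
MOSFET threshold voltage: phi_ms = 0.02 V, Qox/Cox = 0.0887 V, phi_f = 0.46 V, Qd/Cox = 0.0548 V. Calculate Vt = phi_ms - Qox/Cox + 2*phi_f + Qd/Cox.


Step 1: Vt = phi_ms - Qox/Cox + 2*phi_f + Qd/Cox
Step 2: Vt = 0.02 - 0.0887 + 2*0.46 + 0.0548
Step 3: Vt = 0.02 - 0.0887 + 0.92 + 0.0548
Step 4: Vt = 0.9061 V

0.9061


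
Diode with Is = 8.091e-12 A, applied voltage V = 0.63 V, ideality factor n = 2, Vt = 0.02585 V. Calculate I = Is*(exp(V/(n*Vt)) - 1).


Step 1: V/(n*Vt) = 0.63/(2*0.02585) = 12.1857
Step 2: exp(12.1857) = 1.9597e+05
Step 3: I = 8.091e-12 * (1.9597e+05 - 1) = 1.59e-06 A

1.59e-06


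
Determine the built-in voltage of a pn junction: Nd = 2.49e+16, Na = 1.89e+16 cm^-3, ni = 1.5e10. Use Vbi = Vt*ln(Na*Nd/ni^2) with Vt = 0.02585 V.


Step 1: Compute Na*Nd/ni^2 = 1.89e+16 * 2.49e+16 / (1.5e10)^2 = 2.0916e+12
Step 2: ln(2.0916e+12) = 28.3690
Step 3: Vbi = 0.02585 * 28.3690 = 0.733 V

0.733
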